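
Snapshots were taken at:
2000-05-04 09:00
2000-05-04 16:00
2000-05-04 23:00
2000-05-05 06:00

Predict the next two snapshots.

2000-05-05 13:00, 2000-05-05 20:00

Gaps: 7, 7, 7 hours — each event is 7 hours after the previous one.
2000-05-05 06:00 + 7 h = 2000-05-05 13:00.
2000-05-05 13:00 + 7 h = 2000-05-05 20:00.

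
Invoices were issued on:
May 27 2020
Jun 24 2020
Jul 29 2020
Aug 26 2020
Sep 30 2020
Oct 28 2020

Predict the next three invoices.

Nov 25 2020, Dec 30 2020, Jan 27 2021

These are Wednesdays with 28, 35, 28, 35, 28-day gaps.
Each is the final Wednesday of its month — Jul 29 2020 is past the 28th, so '4th Wednesday' doesn't fit.
November 2020 ends with Wednesday Nov 25 2020.
December 2020 ends with Wednesday Dec 30 2020.
January 2021 ends with Wednesday Jan 27 2021.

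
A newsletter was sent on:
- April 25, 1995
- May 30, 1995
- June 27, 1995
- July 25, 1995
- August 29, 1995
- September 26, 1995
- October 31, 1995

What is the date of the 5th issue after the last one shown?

Every date is a Tuesday; gaps 35, 28, 28, 35, 28, 35 days.
Each is the last Tuesday of its month (at least one falls on the 29th or later, ruling out '4th Tuesday').
Last Tuesday of November 1995: November 28, 1995.
December 1995 ends with Tuesday December 26, 1995.
January 1996 ends with Tuesday January 30, 1996.
February 1996 ends with Tuesday February 27, 1996.
March 1996 ends with Tuesday March 26, 1996.

March 26, 1996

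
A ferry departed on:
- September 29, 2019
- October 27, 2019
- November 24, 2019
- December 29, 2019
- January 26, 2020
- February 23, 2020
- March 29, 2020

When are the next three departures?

All Sundays; the gaps (28, 28, 35, 28, 28, 35) vary with month length.
This is the last Sunday of each month.
Last Sunday of April 2020: April 26, 2020.
May 2020 ends with Sunday May 31, 2020.
June 2020 ends with Sunday June 28, 2020.

April 26, 2020; May 31, 2020; June 28, 2020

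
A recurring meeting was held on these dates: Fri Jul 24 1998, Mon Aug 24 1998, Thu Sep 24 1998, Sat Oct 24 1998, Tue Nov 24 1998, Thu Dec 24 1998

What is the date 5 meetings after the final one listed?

Each date is the 24th; the gaps (31, 31, 30, 31, 30) track the month lengths.
The rule is the 24th of each month.
January 1999: Sun Jan 24 1999.
Next: February 1999 → Wed Feb 24 1999.
Next: March 1999 → Wed Mar 24 1999.
April 1999: Sat Apr 24 1999.
Next: May 1999 → Mon May 24 1999.

Mon May 24 1999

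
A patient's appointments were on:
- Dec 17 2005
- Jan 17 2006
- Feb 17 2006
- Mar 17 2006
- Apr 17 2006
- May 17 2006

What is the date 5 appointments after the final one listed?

Gaps: 31, 31, 28, 31, 30 days — not constant. Every event is on the 17th of the month.
Pattern: the 17th of each month.
June 2006: Jun 17 2006.
Next: July 2006 → Jul 17 2006.
August 2006: Aug 17 2006.
Next: September 2006 → Sep 17 2006.
October 2006: Oct 17 2006.

Oct 17 2006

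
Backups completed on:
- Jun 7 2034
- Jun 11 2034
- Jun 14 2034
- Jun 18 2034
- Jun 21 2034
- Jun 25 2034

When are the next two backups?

Jun 28 2034, Jul 2 2034

The gap pattern 4, 3, 4, 3, 4 repeats every 2 events.
These are the Wednesdays and Sundays of each week.
The following Wednesday is Jun 28 2034.
Next Sunday: Jul 2 2034.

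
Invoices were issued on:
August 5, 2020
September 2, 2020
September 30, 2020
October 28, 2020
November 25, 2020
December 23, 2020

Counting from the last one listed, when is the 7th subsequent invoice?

July 7, 2021

Gaps between consecutive events: 28, 28, 28, 28, 28 days — a constant 28-day interval.
December 23, 2020 + 28 days = January 20, 2021.
January 20, 2021 + 28 days = February 17, 2021.
February 17, 2021 + 28 days = March 17, 2021.
March 17, 2021 + 28 days = April 14, 2021.
April 14, 2021 + 28 days = May 12, 2021.
May 12, 2021 + 28 days = June 9, 2021.
June 9, 2021 + 28 days = July 7, 2021.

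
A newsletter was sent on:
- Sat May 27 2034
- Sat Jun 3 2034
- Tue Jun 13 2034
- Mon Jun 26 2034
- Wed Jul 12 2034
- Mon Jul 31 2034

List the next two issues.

The spacing grows by 3 each time: 7, 10, 13, 16, 19 days.
Next gap: 22 days. Mon Jul 31 2034 + 22 days = Tue Aug 22 2034.
Next gap: 25 days. Tue Aug 22 2034 + 25 days = Sat Sep 16 2034.

Tue Aug 22 2034, Sat Sep 16 2034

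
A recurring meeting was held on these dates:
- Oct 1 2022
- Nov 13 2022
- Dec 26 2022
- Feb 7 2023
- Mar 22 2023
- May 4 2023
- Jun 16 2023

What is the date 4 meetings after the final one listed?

Dec 5 2023

The spacing is 43, 43, 43, 43, 43, 43 days — always 43 days.
Jun 16 2023 + 43 days = Jul 29 2023.
Jul 29 2023 + 43 days = Sep 10 2023.
Sep 10 2023 + 43 days = Oct 23 2023.
Oct 23 2023 + 43 days = Dec 5 2023.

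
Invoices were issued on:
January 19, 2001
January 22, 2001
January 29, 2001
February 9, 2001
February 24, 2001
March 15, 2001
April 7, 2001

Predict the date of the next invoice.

Gaps: 3, 7, 11, 15, 19, 23 days — each gap is 4 larger than the previous one.
Next gap: 27 days. April 7, 2001 + 27 days = May 4, 2001.

May 4, 2001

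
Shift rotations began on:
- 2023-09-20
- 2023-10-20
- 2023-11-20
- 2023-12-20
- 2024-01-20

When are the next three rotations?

Each date is the 20th; the gaps (30, 31, 30, 31) track the month lengths.
The rule is the 20th of each month.
February 2024: 2024-02-20.
March 2024: 2024-03-20.
April 2024: 2024-04-20.

2024-02-20, 2024-03-20, 2024-04-20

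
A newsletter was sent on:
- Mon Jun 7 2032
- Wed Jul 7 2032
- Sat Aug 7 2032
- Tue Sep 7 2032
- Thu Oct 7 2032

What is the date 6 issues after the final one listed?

Each date is the 7th; the gaps (30, 31, 31, 30) track the month lengths.
The rule is the 7th of each month.
November 2032: Sun Nov 7 2032.
December 2032: Tue Dec 7 2032.
Next: January 2033 → Fri Jan 7 2033.
February 2033: Mon Feb 7 2033.
Next: March 2033 → Mon Mar 7 2033.
April 2033: Thu Apr 7 2033.

Thu Apr 7 2033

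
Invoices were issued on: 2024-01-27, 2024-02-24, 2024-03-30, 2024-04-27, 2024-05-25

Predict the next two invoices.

2024-06-29, 2024-07-27

Every date is a Saturday; gaps 28, 35, 28, 28 days.
Each is the last Saturday of its month (at least one falls on the 29th or later, ruling out '4th Saturday').
Last Saturday of June 2024: 2024-06-29.
July 2024 ends with Saturday 2024-07-27.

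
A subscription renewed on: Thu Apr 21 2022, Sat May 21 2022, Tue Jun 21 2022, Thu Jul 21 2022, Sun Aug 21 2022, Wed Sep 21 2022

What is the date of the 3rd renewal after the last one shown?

Wed Dec 21 2022

Each date is the 21st; the gaps (30, 31, 30, 31, 31) track the month lengths.
The rule is the 21st of each month.
October 2022: Fri Oct 21 2022.
November 2022: Mon Nov 21 2022.
Next: December 2022 → Wed Dec 21 2022.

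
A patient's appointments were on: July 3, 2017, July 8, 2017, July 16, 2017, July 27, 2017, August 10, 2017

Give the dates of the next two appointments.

Intervals are 5, 8, 11, 14 days — an arithmetic progression with common difference 3.
Next gap: 17 days. August 10, 2017 + 17 days = August 27, 2017.
Next gap: 20 days. August 27, 2017 + 20 days = September 16, 2017.

August 27, 2017; September 16, 2017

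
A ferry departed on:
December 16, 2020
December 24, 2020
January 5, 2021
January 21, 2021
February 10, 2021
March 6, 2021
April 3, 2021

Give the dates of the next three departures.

The spacing grows by 4 each time: 8, 12, 16, 20, 24, 28 days.
Next gap: 32 days. April 3, 2021 + 32 days = May 5, 2021.
Next gap: 36 days. May 5, 2021 + 36 days = June 10, 2021.
Next gap: 40 days. June 10, 2021 + 40 days = July 20, 2021.

May 5, 2021; June 10, 2021; July 20, 2021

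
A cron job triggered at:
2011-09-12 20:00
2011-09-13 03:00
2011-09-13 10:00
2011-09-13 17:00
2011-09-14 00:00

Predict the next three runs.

2011-09-14 07:00, 2011-09-14 14:00, 2011-09-14 21:00

Gaps: 7, 7, 7, 7 hours — each event is 7 hours after the previous one.
2011-09-14 00:00 + 7 h = 2011-09-14 07:00.
2011-09-14 07:00 + 7 h = 2011-09-14 14:00.
2011-09-14 14:00 + 7 h = 2011-09-14 21:00.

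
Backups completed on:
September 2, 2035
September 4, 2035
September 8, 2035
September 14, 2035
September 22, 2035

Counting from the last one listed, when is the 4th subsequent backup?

November 13, 2035

Gaps: 2, 4, 6, 8 days — each gap is 2 larger than the previous one.
Next gap: 10 days. September 22, 2035 + 10 days = October 2, 2035.
Next gap: 12 days. October 2, 2035 + 12 days = October 14, 2035.
Next gap: 14 days. October 14, 2035 + 14 days = October 28, 2035.
Next gap: 16 days. October 28, 2035 + 16 days = November 13, 2035.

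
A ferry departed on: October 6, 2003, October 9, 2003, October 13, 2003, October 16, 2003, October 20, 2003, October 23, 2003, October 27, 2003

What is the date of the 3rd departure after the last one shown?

November 6, 2003

The gap pattern 3, 4, 3, 4, 3, 4 repeats every 2 events.
These are the Mondays and Thursdays of each week.
The following Thursday is October 30, 2003.
Next Monday: November 3, 2003.
The following Thursday is November 6, 2003.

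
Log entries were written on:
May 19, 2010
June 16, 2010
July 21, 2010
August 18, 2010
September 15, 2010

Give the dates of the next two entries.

October 20, 2010; November 17, 2010

Gaps: 28, 35, 28, 28 days — a mix of 28 and 35. Every date is a Wednesday.
Each is the 3rd Wednesday of its month.
3rd Wednesday of October 2010: October 20, 2010.
November 2010 — 3rd Wednesday is November 17, 2010.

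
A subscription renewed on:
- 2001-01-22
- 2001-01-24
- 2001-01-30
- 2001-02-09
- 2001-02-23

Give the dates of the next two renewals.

Gaps: 2, 6, 10, 14 days — each gap is 4 larger than the previous one.
Next gap: 18 days. 2001-02-23 + 18 days = 2001-03-13.
Next gap: 22 days. 2001-03-13 + 22 days = 2001-04-04.

2001-03-13, 2001-04-04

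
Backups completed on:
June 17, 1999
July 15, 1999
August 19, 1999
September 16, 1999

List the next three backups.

October 21, 1999; November 18, 1999; December 16, 1999

All dates are Thursdays, 28, 35, 28 days apart.
Specifically, the 3rd Thursday of each month.
3rd Thursday of October 1999: October 21, 1999.
November 1999 — 3rd Thursday is November 18, 1999.
3rd Thursday of December 1999: December 16, 1999.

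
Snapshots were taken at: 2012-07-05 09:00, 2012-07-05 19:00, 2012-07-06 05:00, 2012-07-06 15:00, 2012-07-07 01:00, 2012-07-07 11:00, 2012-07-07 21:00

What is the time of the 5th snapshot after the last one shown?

2012-07-09 23:00

Spacing: 10, 10, 10, 10, 10, 10 h — constant 10 h.
2012-07-07 21:00 + 10 h = 2012-07-08 07:00.
2012-07-08 07:00 + 10 h = 2012-07-08 17:00.
2012-07-08 17:00 + 10 h = 2012-07-09 03:00.
2012-07-09 03:00 + 10 h = 2012-07-09 13:00.
2012-07-09 13:00 + 10 h = 2012-07-09 23:00.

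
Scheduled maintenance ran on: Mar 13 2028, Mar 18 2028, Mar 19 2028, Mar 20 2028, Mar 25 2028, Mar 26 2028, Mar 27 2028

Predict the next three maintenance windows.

Apr 1 2028, Apr 2 2028, Apr 3 2028

Gaps: 5, 1, 1, 5, 1, 1 days — not constant, but cyclic with period 3.
The events fall on every Monday, Saturday and Sunday.
Next Saturday: Apr 1 2028.
The following Sunday is Apr 2 2028.
Next Monday: Apr 3 2028.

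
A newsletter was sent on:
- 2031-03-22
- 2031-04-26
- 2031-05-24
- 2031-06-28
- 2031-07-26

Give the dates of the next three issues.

These are Saturdays at 28- or 35-day spacing (35, 28, 35, 28).
The pattern: 4th Saturday of the month.
4th Saturday of August 2031: 2031-08-23.
4th Saturday of September 2031: 2031-09-27.
October 2031 — 4th Saturday is 2031-10-25.

2031-08-23, 2031-09-27, 2031-10-25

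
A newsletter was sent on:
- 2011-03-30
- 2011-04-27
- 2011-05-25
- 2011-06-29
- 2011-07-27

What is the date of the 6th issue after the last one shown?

Every date is a Wednesday; gaps 28, 28, 35, 28 days.
Each is the last Wednesday of its month (at least one falls on the 29th or later, ruling out '4th Wednesday').
August 2011 ends with Wednesday 2011-08-31.
Last Wednesday of September 2011: 2011-09-28.
October 2011 ends with Wednesday 2011-10-26.
Last Wednesday of November 2011: 2011-11-30.
Last Wednesday of December 2011: 2011-12-28.
Last Wednesday of January 2012: 2012-01-25.

2012-01-25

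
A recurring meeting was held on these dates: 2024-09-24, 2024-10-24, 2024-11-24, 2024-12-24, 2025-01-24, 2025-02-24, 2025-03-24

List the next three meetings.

Each date is the 24th; the gaps (30, 31, 30, 31, 31, 28) track the month lengths.
The rule is the 24th of each month.
April 2025: 2025-04-24.
Next: May 2025 → 2025-05-24.
June 2025: 2025-06-24.

2025-04-24, 2025-05-24, 2025-06-24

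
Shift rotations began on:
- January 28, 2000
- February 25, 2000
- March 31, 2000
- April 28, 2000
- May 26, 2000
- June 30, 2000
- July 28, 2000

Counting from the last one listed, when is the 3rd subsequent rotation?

October 27, 2000

All Fridays; the gaps (28, 35, 28, 28, 35, 28) vary with month length.
This is the last Friday of each month.
Last Friday of August 2000: August 25, 2000.
Last Friday of September 2000: September 29, 2000.
Last Friday of October 2000: October 27, 2000.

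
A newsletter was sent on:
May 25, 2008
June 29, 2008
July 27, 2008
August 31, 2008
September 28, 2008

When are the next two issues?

October 26, 2008; November 30, 2008

All Sundays; the gaps (35, 28, 35, 28) vary with month length.
This is the last Sunday of each month.
October 2008 ends with Sunday October 26, 2008.
November 2008 ends with Sunday November 30, 2008.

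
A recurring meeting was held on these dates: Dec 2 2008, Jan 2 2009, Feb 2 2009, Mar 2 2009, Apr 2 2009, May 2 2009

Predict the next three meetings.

Jun 2 2009, Jul 2 2009, Aug 2 2009

Each date is the 2nd; the gaps (31, 31, 28, 31, 30) track the month lengths.
The rule is the 2nd of each month.
June 2009: Jun 2 2009.
Next: July 2009 → Jul 2 2009.
August 2009: Aug 2 2009.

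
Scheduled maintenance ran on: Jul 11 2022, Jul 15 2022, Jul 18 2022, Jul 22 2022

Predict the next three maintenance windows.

Every event lands on a Monday or Friday (gaps cycle 4, 3, 4).
So the schedule is: every Monday and Friday.
Next Monday: Jul 25 2022.
Next Friday: Jul 29 2022.
Next Monday: Aug 1 2022.

Jul 25 2022, Jul 29 2022, Aug 1 2022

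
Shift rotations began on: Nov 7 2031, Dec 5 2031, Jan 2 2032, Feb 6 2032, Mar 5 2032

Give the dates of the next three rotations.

Apr 2 2032, May 7 2032, Jun 4 2032

All dates are Fridays, 28, 28, 35, 28 days apart.
Specifically, the 1st Friday of each month.
1st Friday of April 2032: Apr 2 2032.
1st Friday of May 2032: May 7 2032.
1st Friday of June 2032: Jun 4 2032.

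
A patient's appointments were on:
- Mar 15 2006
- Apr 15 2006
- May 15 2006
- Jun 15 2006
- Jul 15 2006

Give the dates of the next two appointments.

Gaps: 31, 30, 31, 30 days — not constant. Every event is on the 15th of the month.
Pattern: the 15th of each month.
August 2006: Aug 15 2006.
September 2006: Sep 15 2006.

Aug 15 2006, Sep 15 2006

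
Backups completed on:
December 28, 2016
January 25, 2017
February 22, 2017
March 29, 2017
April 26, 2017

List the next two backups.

Every date is a Wednesday; gaps 28, 28, 35, 28 days.
Each is the last Wednesday of its month (at least one falls on the 29th or later, ruling out '4th Wednesday').
Last Wednesday of May 2017: May 31, 2017.
June 2017 ends with Wednesday June 28, 2017.

May 31, 2017; June 28, 2017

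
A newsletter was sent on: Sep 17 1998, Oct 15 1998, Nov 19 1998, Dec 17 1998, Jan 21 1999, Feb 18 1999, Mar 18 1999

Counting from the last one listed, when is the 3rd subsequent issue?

Jun 17 1999

All dates are Thursdays, 28, 35, 28, 35, 28, 28 days apart.
Specifically, the 3rd Thursday of each month.
3rd Thursday of April 1999: Apr 15 1999.
May 1999 — 3rd Thursday is May 20 1999.
3rd Thursday of June 1999: Jun 17 1999.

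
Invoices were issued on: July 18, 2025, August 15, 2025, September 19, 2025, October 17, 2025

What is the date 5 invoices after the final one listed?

All dates are Fridays, 28, 35, 28 days apart.
Specifically, the 3rd Friday of each month.
3rd Friday of November 2025: November 21, 2025.
3rd Friday of December 2025: December 19, 2025.
3rd Friday of January 2026: January 16, 2026.
3rd Friday of February 2026: February 20, 2026.
March 2026 — 3rd Friday is March 20, 2026.

March 20, 2026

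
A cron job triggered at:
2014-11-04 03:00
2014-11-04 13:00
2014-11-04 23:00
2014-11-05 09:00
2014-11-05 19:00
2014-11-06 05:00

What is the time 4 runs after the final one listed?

The interval is a steady 10 hours (10, 10, 10, 10, 10).
2014-11-06 05:00 + 10 h = 2014-11-06 15:00.
2014-11-06 15:00 + 10 h = 2014-11-07 01:00.
2014-11-07 01:00 + 10 h = 2014-11-07 11:00.
2014-11-07 11:00 + 10 h = 2014-11-07 21:00.

2014-11-07 21:00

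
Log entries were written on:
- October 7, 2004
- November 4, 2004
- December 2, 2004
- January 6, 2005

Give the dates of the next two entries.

February 3, 2005; March 3, 2005

All dates are Thursdays, 28, 28, 35 days apart.
Specifically, the 1st Thursday of each month.
1st Thursday of February 2005: February 3, 2005.
1st Thursday of March 2005: March 3, 2005.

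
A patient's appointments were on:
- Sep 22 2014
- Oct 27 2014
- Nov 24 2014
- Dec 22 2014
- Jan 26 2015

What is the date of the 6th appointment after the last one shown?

Jul 27 2015

Gaps: 35, 28, 28, 35 days — a mix of 28 and 35. Every date is a Monday.
Each is the 4th Monday of its month.
February 2015 — 4th Monday is Feb 23 2015.
March 2015 — 4th Monday is Mar 23 2015.
4th Monday of April 2015: Apr 27 2015.
May 2015 — 4th Monday is May 25 2015.
4th Monday of June 2015: Jun 22 2015.
4th Monday of July 2015: Jul 27 2015.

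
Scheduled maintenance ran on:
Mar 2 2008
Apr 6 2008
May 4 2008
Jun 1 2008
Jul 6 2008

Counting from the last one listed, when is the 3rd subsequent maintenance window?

Gaps: 35, 28, 28, 35 days — a mix of 28 and 35. Every date is a Sunday.
Each is the 1st Sunday of its month.
August 2008 — 1st Sunday is Aug 3 2008.
September 2008 — 1st Sunday is Sep 7 2008.
October 2008 — 1st Sunday is Oct 5 2008.

Oct 5 2008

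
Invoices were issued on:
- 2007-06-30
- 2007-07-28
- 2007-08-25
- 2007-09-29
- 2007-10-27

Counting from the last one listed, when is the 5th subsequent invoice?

All Saturdays; the gaps (28, 28, 35, 28) vary with month length.
This is the last Saturday of each month.
November 2007 ends with Saturday 2007-11-24.
December 2007 ends with Saturday 2007-12-29.
Last Saturday of January 2008: 2008-01-26.
February 2008 ends with Saturday 2008-02-23.
March 2008 ends with Saturday 2008-03-29.

2008-03-29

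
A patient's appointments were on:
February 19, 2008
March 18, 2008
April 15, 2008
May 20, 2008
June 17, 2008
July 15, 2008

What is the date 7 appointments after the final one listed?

These are Tuesdays at 28- or 35-day spacing (28, 28, 35, 28, 28).
The pattern: 3rd Tuesday of the month.
August 2008 — 3rd Tuesday is August 19, 2008.
3rd Tuesday of September 2008: September 16, 2008.
3rd Tuesday of October 2008: October 21, 2008.
3rd Tuesday of November 2008: November 18, 2008.
3rd Tuesday of December 2008: December 16, 2008.
January 2009 — 3rd Tuesday is January 20, 2009.
February 2009 — 3rd Tuesday is February 17, 2009.

February 17, 2009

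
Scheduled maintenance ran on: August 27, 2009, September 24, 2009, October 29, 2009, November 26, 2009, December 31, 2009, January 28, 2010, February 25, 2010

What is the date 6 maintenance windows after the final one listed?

August 26, 2010

All Thursdays; the gaps (28, 35, 28, 35, 28, 28) vary with month length.
This is the last Thursday of each month.
March 2010 ends with Thursday March 25, 2010.
Last Thursday of April 2010: April 29, 2010.
May 2010 ends with Thursday May 27, 2010.
Last Thursday of June 2010: June 24, 2010.
July 2010 ends with Thursday July 29, 2010.
August 2010 ends with Thursday August 26, 2010.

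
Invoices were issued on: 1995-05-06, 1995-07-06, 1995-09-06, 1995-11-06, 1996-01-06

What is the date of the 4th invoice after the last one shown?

1996-09-06

Gaps: 61, 62, 61, 61 days — not constant. Every event is on the 6th of the month.
Pattern: the 6th of every 2 months.
March 1996: 1996-03-06.
Next: May 1996 → 1996-05-06.
Next: July 1996 → 1996-07-06.
Next: September 1996 → 1996-09-06.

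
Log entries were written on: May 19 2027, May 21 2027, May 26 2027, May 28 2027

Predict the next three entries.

Every event lands on a Wednesday or Friday (gaps cycle 2, 5, 2).
So the schedule is: every Wednesday and Friday.
The following Wednesday is Jun 2 2027.
The following Friday is Jun 4 2027.
Next Wednesday: Jun 9 2027.

Jun 2 2027, Jun 4 2027, Jun 9 2027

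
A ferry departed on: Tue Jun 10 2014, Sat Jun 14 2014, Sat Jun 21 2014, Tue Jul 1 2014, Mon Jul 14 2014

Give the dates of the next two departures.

Wed Jul 30 2014, Mon Aug 18 2014

Gaps: 4, 7, 10, 13 days — each gap is 3 larger than the previous one.
Next gap: 16 days. Mon Jul 14 2014 + 16 days = Wed Jul 30 2014.
Next gap: 19 days. Wed Jul 30 2014 + 19 days = Mon Aug 18 2014.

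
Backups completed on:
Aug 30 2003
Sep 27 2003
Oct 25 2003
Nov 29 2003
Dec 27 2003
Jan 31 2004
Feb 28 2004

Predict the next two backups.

Every date is a Saturday; gaps 28, 28, 35, 28, 35, 28 days.
Each is the last Saturday of its month (at least one falls on the 29th or later, ruling out '4th Saturday').
March 2004 ends with Saturday Mar 27 2004.
April 2004 ends with Saturday Apr 24 2004.

Mar 27 2004, Apr 24 2004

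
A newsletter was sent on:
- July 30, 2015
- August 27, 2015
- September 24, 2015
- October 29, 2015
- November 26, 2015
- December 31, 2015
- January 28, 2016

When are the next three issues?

All Thursdays; the gaps (28, 28, 35, 28, 35, 28) vary with month length.
This is the last Thursday of each month.
February 2016 ends with Thursday February 25, 2016.
March 2016 ends with Thursday March 31, 2016.
April 2016 ends with Thursday April 28, 2016.

February 25, 2016; March 31, 2016; April 28, 2016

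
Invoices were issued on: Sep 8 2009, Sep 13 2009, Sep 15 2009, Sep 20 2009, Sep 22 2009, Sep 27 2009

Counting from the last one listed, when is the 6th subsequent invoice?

The gap pattern 5, 2, 5, 2, 5 repeats every 2 events.
These are the Tuesdays and Sundays of each week.
The following Tuesday is Sep 29 2009.
The following Sunday is Oct 4 2009.
The following Tuesday is Oct 6 2009.
Next Sunday: Oct 11 2009.
The following Tuesday is Oct 13 2009.
The following Sunday is Oct 18 2009.

Oct 18 2009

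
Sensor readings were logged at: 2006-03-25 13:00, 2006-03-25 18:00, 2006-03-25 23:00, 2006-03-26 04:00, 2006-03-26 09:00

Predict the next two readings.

Spacing: 5, 5, 5, 5 h — constant 5 h.
2006-03-26 09:00 + 5 h = 2006-03-26 14:00.
2006-03-26 14:00 + 5 h = 2006-03-26 19:00.

2006-03-26 14:00, 2006-03-26 19:00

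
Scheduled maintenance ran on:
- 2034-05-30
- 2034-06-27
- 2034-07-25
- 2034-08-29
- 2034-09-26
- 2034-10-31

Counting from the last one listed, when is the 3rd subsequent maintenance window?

2035-01-30

These are Tuesdays with 28, 28, 35, 28, 35-day gaps.
Each is the final Tuesday of its month — 2034-05-30 is past the 28th, so '4th Tuesday' doesn't fit.
Last Tuesday of November 2034: 2034-11-28.
December 2034 ends with Tuesday 2034-12-26.
Last Tuesday of January 2035: 2035-01-30.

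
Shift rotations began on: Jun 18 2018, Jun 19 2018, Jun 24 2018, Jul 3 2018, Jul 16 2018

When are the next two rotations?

Intervals are 1, 5, 9, 13 days — an arithmetic progression with common difference 4.
Next gap: 17 days. Jul 16 2018 + 17 days = Aug 2 2018.
Next gap: 21 days. Aug 2 2018 + 21 days = Aug 23 2018.

Aug 2 2018, Aug 23 2018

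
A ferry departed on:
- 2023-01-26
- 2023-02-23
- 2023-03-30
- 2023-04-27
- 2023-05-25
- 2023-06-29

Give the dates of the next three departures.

2023-07-27, 2023-08-31, 2023-09-28

These are Thursdays with 28, 35, 28, 28, 35-day gaps.
Each is the final Thursday of its month — 2023-03-30 is past the 28th, so '4th Thursday' doesn't fit.
July 2023 ends with Thursday 2023-07-27.
Last Thursday of August 2023: 2023-08-31.
Last Thursday of September 2023: 2023-09-28.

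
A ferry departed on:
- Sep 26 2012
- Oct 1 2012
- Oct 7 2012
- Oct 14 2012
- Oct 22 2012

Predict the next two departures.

Gaps: 5, 6, 7, 8 days — each gap is 1 larger than the previous one.
Next gap: 9 days. Oct 22 2012 + 9 days = Oct 31 2012.
Next gap: 10 days. Oct 31 2012 + 10 days = Nov 10 2012.

Oct 31 2012, Nov 10 2012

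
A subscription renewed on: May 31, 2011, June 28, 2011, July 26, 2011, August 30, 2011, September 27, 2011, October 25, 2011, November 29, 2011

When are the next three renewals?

Every date is a Tuesday; gaps 28, 28, 35, 28, 28, 35 days.
Each is the last Tuesday of its month (at least one falls on the 29th or later, ruling out '4th Tuesday').
Last Tuesday of December 2011: December 27, 2011.
Last Tuesday of January 2012: January 31, 2012.
February 2012 ends with Tuesday February 28, 2012.

December 27, 2011; January 31, 2012; February 28, 2012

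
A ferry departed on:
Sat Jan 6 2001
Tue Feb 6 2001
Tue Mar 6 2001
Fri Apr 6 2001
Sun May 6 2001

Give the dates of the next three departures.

Gaps: 31, 28, 31, 30 days — not constant. Every event is on the 6th of the month.
Pattern: the 6th of each month.
June 2001: Wed Jun 6 2001.
Next: July 2001 → Fri Jul 6 2001.
Next: August 2001 → Mon Aug 6 2001.

Wed Jun 6 2001, Fri Jul 6 2001, Mon Aug 6 2001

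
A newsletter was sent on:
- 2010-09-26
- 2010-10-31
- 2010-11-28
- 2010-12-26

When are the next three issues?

2011-01-30, 2011-02-27, 2011-03-27

All Sundays; the gaps (35, 28, 28) vary with month length.
This is the last Sunday of each month.
Last Sunday of January 2011: 2011-01-30.
Last Sunday of February 2011: 2011-02-27.
Last Sunday of March 2011: 2011-03-27.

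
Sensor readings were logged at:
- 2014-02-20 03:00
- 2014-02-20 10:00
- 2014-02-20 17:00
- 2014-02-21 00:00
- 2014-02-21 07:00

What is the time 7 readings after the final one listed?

Spacing: 7, 7, 7, 7 h — constant 7 h.
2014-02-21 07:00 + 7 h = 2014-02-21 14:00.
2014-02-21 14:00 + 7 h = 2014-02-21 21:00.
2014-02-21 21:00 + 7 h = 2014-02-22 04:00.
2014-02-22 04:00 + 7 h = 2014-02-22 11:00.
2014-02-22 11:00 + 7 h = 2014-02-22 18:00.
2014-02-22 18:00 + 7 h = 2014-02-23 01:00.
2014-02-23 01:00 + 7 h = 2014-02-23 08:00.

2014-02-23 08:00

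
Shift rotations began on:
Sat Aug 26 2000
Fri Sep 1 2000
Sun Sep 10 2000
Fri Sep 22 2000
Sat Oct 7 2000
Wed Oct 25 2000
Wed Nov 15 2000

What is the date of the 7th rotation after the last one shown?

The spacing grows by 3 each time: 6, 9, 12, 15, 18, 21 days.
Next gap: 24 days. Wed Nov 15 2000 + 24 days = Sat Dec 9 2000.
Next gap: 27 days. Sat Dec 9 2000 + 27 days = Fri Jan 5 2001.
Next gap: 30 days. Fri Jan 5 2001 + 30 days = Sun Feb 4 2001.
Next gap: 33 days. Sun Feb 4 2001 + 33 days = Fri Mar 9 2001.
Next gap: 36 days. Fri Mar 9 2001 + 36 days = Sat Apr 14 2001.
Next gap: 39 days. Sat Apr 14 2001 + 39 days = Wed May 23 2001.
Next gap: 42 days. Wed May 23 2001 + 42 days = Wed Jul 4 2001.

Wed Jul 4 2001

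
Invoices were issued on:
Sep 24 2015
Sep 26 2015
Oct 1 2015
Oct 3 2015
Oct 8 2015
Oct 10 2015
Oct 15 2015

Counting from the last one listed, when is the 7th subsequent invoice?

The gap pattern 2, 5, 2, 5, 2, 5 repeats every 2 events.
These are the Thursdays and Saturdays of each week.
Next Saturday: Oct 17 2015.
Next Thursday: Oct 22 2015.
The following Saturday is Oct 24 2015.
The following Thursday is Oct 29 2015.
Next Saturday: Oct 31 2015.
Next Thursday: Nov 5 2015.
Next Saturday: Nov 7 2015.

Nov 7 2015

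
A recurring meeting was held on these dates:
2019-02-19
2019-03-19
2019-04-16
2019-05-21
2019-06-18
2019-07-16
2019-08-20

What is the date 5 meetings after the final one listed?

Gaps: 28, 28, 35, 28, 28, 35 days — a mix of 28 and 35. Every date is a Tuesday.
Each is the 3rd Tuesday of its month.
3rd Tuesday of September 2019: 2019-09-17.
3rd Tuesday of October 2019: 2019-10-15.
3rd Tuesday of November 2019: 2019-11-19.
3rd Tuesday of December 2019: 2019-12-17.
3rd Tuesday of January 2020: 2020-01-21.

2020-01-21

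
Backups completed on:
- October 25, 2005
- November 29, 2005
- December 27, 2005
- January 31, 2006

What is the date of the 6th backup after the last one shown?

Every date is a Tuesday; gaps 35, 28, 35 days.
Each is the last Tuesday of its month (at least one falls on the 29th or later, ruling out '4th Tuesday').
Last Tuesday of February 2006: February 28, 2006.
March 2006 ends with Tuesday March 28, 2006.
Last Tuesday of April 2006: April 25, 2006.
May 2006 ends with Tuesday May 30, 2006.
Last Tuesday of June 2006: June 27, 2006.
Last Tuesday of July 2006: July 25, 2006.

July 25, 2006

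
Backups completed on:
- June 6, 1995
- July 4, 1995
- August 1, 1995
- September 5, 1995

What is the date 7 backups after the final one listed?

All dates are Tuesdays, 28, 28, 35 days apart.
Specifically, the 1st Tuesday of each month.
1st Tuesday of October 1995: October 3, 1995.
November 1995 — 1st Tuesday is November 7, 1995.
December 1995 — 1st Tuesday is December 5, 1995.
January 1996 — 1st Tuesday is January 2, 1996.
1st Tuesday of February 1996: February 6, 1996.
1st Tuesday of March 1996: March 5, 1996.
April 1996 — 1st Tuesday is April 2, 1996.

April 2, 1996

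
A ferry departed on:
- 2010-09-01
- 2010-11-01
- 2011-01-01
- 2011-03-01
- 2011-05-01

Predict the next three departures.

The day-of-month is always 1 (61, 61, 59, 61 days between events).
So this recurs on the 1st of every 2 months.
Next: July 2011 → 2011-07-01.
September 2011: 2011-09-01.
November 2011: 2011-11-01.

2011-07-01, 2011-09-01, 2011-11-01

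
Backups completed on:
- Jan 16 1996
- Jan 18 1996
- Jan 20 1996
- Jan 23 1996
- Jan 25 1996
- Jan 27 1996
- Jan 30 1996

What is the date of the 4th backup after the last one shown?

Feb 8 1996

Every event lands on a Tuesday or Thursday or Saturday (gaps cycle 2, 2, 3, 2, 2, 3).
So the schedule is: every Tuesday, Thursday and Saturday.
The following Thursday is Feb 1 1996.
The following Saturday is Feb 3 1996.
The following Tuesday is Feb 6 1996.
The following Thursday is Feb 8 1996.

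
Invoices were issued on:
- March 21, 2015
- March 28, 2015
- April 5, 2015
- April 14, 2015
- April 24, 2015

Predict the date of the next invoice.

May 5, 2015

Intervals are 7, 8, 9, 10 days — an arithmetic progression with common difference 1.
Next gap: 11 days. April 24, 2015 + 11 days = May 5, 2015.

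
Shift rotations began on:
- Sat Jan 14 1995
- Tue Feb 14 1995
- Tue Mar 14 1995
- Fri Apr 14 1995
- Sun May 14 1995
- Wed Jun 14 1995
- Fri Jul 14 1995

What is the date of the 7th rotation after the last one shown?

Wed Feb 14 1996

The day-of-month is always 14 (31, 28, 31, 30, 31, 30 days between events).
So this recurs on the 14th of each month.
Next: August 1995 → Mon Aug 14 1995.
Next: September 1995 → Thu Sep 14 1995.
Next: October 1995 → Sat Oct 14 1995.
November 1995: Tue Nov 14 1995.
December 1995: Thu Dec 14 1995.
Next: January 1996 → Sun Jan 14 1996.
February 1996: Wed Feb 14 1996.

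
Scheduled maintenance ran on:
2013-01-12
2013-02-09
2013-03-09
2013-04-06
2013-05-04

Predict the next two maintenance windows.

2013-06-01, 2013-06-29

The spacing is 28, 28, 28, 28 days — always 28 days.
2013-05-04 + 28 days = 2013-06-01.
2013-06-01 + 28 days = 2013-06-29.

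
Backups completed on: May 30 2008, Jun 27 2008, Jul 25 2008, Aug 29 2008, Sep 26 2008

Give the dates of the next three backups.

All Fridays; the gaps (28, 28, 35, 28) vary with month length.
This is the last Friday of each month.
October 2008 ends with Friday Oct 31 2008.
Last Friday of November 2008: Nov 28 2008.
Last Friday of December 2008: Dec 26 2008.

Oct 31 2008, Nov 28 2008, Dec 26 2008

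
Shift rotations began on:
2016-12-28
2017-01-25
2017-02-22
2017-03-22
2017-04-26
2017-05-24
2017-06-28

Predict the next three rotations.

2017-07-26, 2017-08-23, 2017-09-27

These are Wednesdays at 28- or 35-day spacing (28, 28, 28, 35, 28, 35).
The pattern: 4th Wednesday of the month.
4th Wednesday of July 2017: 2017-07-26.
4th Wednesday of August 2017: 2017-08-23.
September 2017 — 4th Wednesday is 2017-09-27.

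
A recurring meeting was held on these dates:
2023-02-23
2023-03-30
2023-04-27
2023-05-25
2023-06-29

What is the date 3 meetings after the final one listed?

2023-09-28

All Thursdays; the gaps (35, 28, 28, 35) vary with month length.
This is the last Thursday of each month.
Last Thursday of July 2023: 2023-07-27.
Last Thursday of August 2023: 2023-08-31.
September 2023 ends with Thursday 2023-09-28.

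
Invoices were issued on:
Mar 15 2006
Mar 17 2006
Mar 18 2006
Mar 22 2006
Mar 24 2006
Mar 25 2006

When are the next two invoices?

Gaps: 2, 1, 4, 2, 1 days — not constant, but cyclic with period 3.
The events fall on every Wednesday, Friday and Saturday.
The following Wednesday is Mar 29 2006.
The following Friday is Mar 31 2006.

Mar 29 2006, Mar 31 2006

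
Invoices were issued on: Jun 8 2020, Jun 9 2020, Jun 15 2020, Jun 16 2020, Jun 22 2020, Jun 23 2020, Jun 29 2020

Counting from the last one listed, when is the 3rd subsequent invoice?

Every event lands on a Monday or Tuesday (gaps cycle 1, 6, 1, 6, 1, 6).
So the schedule is: every Monday and Tuesday.
Next Tuesday: Jun 30 2020.
Next Monday: Jul 6 2020.
The following Tuesday is Jul 7 2020.

Jul 7 2020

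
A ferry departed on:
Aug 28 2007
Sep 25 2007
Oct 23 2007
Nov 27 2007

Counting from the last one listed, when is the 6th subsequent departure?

May 27 2008

Gaps: 28, 28, 35 days — a mix of 28 and 35. Every date is a Tuesday.
Each is the 4th Tuesday of its month.
4th Tuesday of December 2007: Dec 25 2007.
4th Tuesday of January 2008: Jan 22 2008.
February 2008 — 4th Tuesday is Feb 26 2008.
March 2008 — 4th Tuesday is Mar 25 2008.
April 2008 — 4th Tuesday is Apr 22 2008.
May 2008 — 4th Tuesday is May 27 2008.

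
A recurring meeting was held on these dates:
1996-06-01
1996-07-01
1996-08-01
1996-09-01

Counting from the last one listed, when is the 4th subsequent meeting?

Gaps: 30, 31, 31 days — not constant. Every event is on the 1st of the month.
Pattern: the 1st of each month.
October 1996: 1996-10-01.
November 1996: 1996-11-01.
Next: December 1996 → 1996-12-01.
January 1997: 1997-01-01.

1997-01-01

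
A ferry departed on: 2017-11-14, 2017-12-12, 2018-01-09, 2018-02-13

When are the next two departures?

All dates are Tuesdays, 28, 28, 35 days apart.
Specifically, the 2nd Tuesday of each month.
2nd Tuesday of March 2018: 2018-03-13.
April 2018 — 2nd Tuesday is 2018-04-10.

2018-03-13, 2018-04-10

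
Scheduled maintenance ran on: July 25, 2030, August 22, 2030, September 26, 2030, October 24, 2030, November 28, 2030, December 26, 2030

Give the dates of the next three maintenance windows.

All dates are Thursdays, 28, 35, 28, 35, 28 days apart.
Specifically, the 4th Thursday of each month.
January 2031 — 4th Thursday is January 23, 2031.
February 2031 — 4th Thursday is February 27, 2031.
March 2031 — 4th Thursday is March 27, 2031.

January 23, 2031; February 27, 2031; March 27, 2031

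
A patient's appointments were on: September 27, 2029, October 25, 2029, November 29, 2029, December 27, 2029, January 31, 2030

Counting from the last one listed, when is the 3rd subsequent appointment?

These are Thursdays with 28, 35, 28, 35-day gaps.
Each is the final Thursday of its month — November 29, 2029 is past the 28th, so '4th Thursday' doesn't fit.
February 2030 ends with Thursday February 28, 2030.
March 2030 ends with Thursday March 28, 2030.
Last Thursday of April 2030: April 25, 2030.

April 25, 2030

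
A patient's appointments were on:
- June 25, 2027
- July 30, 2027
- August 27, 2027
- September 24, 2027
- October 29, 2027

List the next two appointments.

November 26, 2027; December 31, 2027

Every date is a Friday; gaps 35, 28, 28, 35 days.
Each is the last Friday of its month (at least one falls on the 29th or later, ruling out '4th Friday').
Last Friday of November 2027: November 26, 2027.
Last Friday of December 2027: December 31, 2027.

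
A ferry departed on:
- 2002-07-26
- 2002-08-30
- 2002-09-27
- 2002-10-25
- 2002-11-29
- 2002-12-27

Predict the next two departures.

2003-01-31, 2003-02-28

Every date is a Friday; gaps 35, 28, 28, 35, 28 days.
Each is the last Friday of its month (at least one falls on the 29th or later, ruling out '4th Friday').
Last Friday of January 2003: 2003-01-31.
February 2003 ends with Friday 2003-02-28.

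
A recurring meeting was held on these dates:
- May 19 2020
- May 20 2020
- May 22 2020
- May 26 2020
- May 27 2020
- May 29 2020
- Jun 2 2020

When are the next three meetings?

Jun 3 2020, Jun 5 2020, Jun 9 2020

The gap pattern 1, 2, 4, 1, 2, 4 repeats every 3 events.
These are the Tuesdays, Wednesdays and Fridays of each week.
The following Wednesday is Jun 3 2020.
Next Friday: Jun 5 2020.
Next Tuesday: Jun 9 2020.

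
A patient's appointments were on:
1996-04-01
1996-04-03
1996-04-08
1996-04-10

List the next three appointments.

1996-04-15, 1996-04-17, 1996-04-22

The gap pattern 2, 5, 2 repeats every 2 events.
These are the Mondays and Wednesdays of each week.
The following Monday is 1996-04-15.
Next Wednesday: 1996-04-17.
The following Monday is 1996-04-22.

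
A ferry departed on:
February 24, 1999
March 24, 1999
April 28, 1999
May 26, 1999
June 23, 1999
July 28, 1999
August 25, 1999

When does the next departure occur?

September 22, 1999

Gaps: 28, 35, 28, 28, 35, 28 days — a mix of 28 and 35. Every date is a Wednesday.
Each is the 4th Wednesday of its month.
4th Wednesday of September 1999: September 22, 1999.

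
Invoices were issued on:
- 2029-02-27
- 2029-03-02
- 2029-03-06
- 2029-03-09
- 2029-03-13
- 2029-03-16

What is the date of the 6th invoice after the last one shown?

2029-04-06

Every event lands on a Tuesday or Friday (gaps cycle 3, 4, 3, 4, 3).
So the schedule is: every Tuesday and Friday.
The following Tuesday is 2029-03-20.
The following Friday is 2029-03-23.
The following Tuesday is 2029-03-27.
Next Friday: 2029-03-30.
Next Tuesday: 2029-04-03.
Next Friday: 2029-04-06.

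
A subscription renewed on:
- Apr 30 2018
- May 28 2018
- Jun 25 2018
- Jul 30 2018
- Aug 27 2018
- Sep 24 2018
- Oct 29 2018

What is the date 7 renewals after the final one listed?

These are Mondays with 28, 28, 35, 28, 28, 35-day gaps.
Each is the final Monday of its month — Apr 30 2018 is past the 28th, so '4th Monday' doesn't fit.
Last Monday of November 2018: Nov 26 2018.
Last Monday of December 2018: Dec 31 2018.
January 2019 ends with Monday Jan 28 2019.
Last Monday of February 2019: Feb 25 2019.
Last Monday of March 2019: Mar 25 2019.
Last Monday of April 2019: Apr 29 2019.
Last Monday of May 2019: May 27 2019.

May 27 2019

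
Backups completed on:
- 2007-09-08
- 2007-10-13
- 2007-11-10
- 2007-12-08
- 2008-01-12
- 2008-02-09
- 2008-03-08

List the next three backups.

2008-04-12, 2008-05-10, 2008-06-14

These are Saturdays at 28- or 35-day spacing (35, 28, 28, 35, 28, 28).
The pattern: 2nd Saturday of the month.
April 2008 — 2nd Saturday is 2008-04-12.
May 2008 — 2nd Saturday is 2008-05-10.
2nd Saturday of June 2008: 2008-06-14.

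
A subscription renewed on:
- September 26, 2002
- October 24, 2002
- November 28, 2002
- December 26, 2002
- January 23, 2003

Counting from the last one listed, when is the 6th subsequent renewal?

These are Thursdays at 28- or 35-day spacing (28, 35, 28, 28).
The pattern: 4th Thursday of the month.
February 2003 — 4th Thursday is February 27, 2003.
4th Thursday of March 2003: March 27, 2003.
4th Thursday of April 2003: April 24, 2003.
May 2003 — 4th Thursday is May 22, 2003.
4th Thursday of June 2003: June 26, 2003.
July 2003 — 4th Thursday is July 24, 2003.

July 24, 2003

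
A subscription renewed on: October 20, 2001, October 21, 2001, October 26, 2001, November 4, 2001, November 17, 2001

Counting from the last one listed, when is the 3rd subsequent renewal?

January 19, 2002

Gaps: 1, 5, 9, 13 days — each gap is 4 larger than the previous one.
Next gap: 17 days. November 17, 2001 + 17 days = December 4, 2001.
Next gap: 21 days. December 4, 2001 + 21 days = December 25, 2001.
Next gap: 25 days. December 25, 2001 + 25 days = January 19, 2002.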